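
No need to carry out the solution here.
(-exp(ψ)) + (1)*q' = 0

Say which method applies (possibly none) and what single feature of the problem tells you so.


Method: no special technique — the slope is a function of ψ alone, so integrate both sides directly.


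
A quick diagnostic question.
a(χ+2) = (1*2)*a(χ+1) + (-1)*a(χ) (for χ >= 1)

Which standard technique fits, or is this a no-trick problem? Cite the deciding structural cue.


Diagnosis: the characteristic-root method — this is the constant-coefficient homogeneous case — the whole solution in χ reduces to a polynomial's roots.


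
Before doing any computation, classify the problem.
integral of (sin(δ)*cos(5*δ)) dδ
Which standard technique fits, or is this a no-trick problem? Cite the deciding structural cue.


Technique: a trigonometric identity — split sin(δ)*cos(5*δ) with the angle-addition identities: the resulting sum integrates term by term.


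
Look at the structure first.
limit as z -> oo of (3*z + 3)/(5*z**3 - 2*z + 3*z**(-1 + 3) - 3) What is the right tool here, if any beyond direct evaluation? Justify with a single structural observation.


Method: dominant-term comparison — as z grows, only the highest-degree terms matter — compare leading terms and read the limit off. Viewed as a single quotient this is an ∞/∞ form — an at-infinity application of l'Hôpital's rule would also resolve it; comparing leading growth reads the answer without differentiating.


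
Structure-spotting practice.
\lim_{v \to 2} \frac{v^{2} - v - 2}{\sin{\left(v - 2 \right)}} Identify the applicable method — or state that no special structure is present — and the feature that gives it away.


Diagnosis: l'Hôpital's rule (0/0) — both numerator and denominator vanish at 2: the genuine 0/0 indeterminate that l'Hôpital exists for. The standard small-argument limits would also carry it; the rule is the systematic route.


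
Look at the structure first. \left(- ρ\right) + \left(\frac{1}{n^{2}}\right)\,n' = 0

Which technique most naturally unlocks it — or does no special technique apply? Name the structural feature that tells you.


Technique: separation of variables — solved for the derivative, the right side splits multiplicatively into a function of each variable alone — divide and integrate each side. The equation is exact as it stands too — a potential function exists — though separation reads the split structure directly.


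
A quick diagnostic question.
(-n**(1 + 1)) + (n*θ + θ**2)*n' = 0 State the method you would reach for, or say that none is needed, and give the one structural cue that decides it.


Verdict: the homogeneous substitution — scaling θ and n together leaves the slope fixed — it depends only on n/θ, so substitute the ratio. A Bernoulli substitution after rearrangement (possibly exchanging dependent and independent variable) is a fair alternative; the homogeneous route works on the equation as it stands.


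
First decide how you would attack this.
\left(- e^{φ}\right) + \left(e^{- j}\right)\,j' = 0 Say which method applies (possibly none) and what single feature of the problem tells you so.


Diagnosis: separation of variables — all dependence on the two variables factors apart, the defining separable shape. The cross-partial test also passes here (vacuously, each side single-variable); the potential-function route would work, separation is simply more immediate.


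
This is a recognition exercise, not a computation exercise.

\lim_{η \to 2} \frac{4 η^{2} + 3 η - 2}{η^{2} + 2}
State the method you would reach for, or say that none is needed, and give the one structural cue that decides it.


Method: no special technique — no denominator vanishes and nothing blows up at 2: direct substitution is the whole computation.


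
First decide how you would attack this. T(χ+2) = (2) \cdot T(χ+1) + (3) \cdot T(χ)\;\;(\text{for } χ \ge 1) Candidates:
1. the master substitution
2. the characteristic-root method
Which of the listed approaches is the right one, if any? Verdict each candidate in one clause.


Diagnosis: the characteristic-root method — no index-dependence in the weights and nothing inhomogeneous: classic characteristic-equation setup.
- the master substitution — this is shift-type recursion, outside the divide-and-conquer template.
- the characteristic-root method: yes, a natural case for it.


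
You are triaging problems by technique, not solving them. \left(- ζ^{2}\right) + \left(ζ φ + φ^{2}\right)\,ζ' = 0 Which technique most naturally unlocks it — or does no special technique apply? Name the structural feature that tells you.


Method: the homogeneous substitution — solved for the derivative, the right side is unchanged under scaling φ and ζ together — it depends only on the ratio ζ/φ, so substitute a single ratio variable. Rewriting — with the variables' roles exchanged where the shape demands it — would expose a Bernoulli structure too; the homogeneous substitution simply reads the degrees directly.


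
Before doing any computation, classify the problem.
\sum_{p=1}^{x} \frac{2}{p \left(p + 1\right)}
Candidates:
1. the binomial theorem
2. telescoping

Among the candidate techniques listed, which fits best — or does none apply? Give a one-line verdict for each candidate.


Method: telescoping — \frac{2}{p \left(p + 1\right)} decomposes into shift-paired simple fractions; the series telescopes to finitely many boundary pieces.
- the binomial theorem: the terms lack the binomial-coefficient-weighted complementary-power pattern of an expansion.
- telescoping: yes, a natural case for it.


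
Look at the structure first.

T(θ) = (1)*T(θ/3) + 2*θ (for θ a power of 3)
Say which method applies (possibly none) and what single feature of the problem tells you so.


Method: the master substitution — the argument contracts 3-fold per step: reindex θ exponentially and solve the linear recurrence in the new index.


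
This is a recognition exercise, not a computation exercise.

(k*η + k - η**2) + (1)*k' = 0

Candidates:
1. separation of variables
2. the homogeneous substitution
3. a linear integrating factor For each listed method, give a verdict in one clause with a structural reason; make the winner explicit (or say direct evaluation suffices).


Method: a linear integrating factor — linear in the unknown with genuine forcing: multiply through by the exponential of the integrated coefficient and the left side closes into one derivative.
- separation of variables — no algebra isolates the independent variable on one side and the unknown on the other.
- the homogeneous substitution — the ratio substitution does not collapse this equation.
- a linear integrating factor: yes, a natural case for it.


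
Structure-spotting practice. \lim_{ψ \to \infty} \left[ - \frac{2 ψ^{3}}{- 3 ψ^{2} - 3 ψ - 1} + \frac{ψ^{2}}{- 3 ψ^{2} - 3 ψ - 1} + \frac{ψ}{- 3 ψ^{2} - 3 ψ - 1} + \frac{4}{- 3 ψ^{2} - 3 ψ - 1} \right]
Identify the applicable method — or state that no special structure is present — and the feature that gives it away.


Diagnosis: dominant-term comparison — growth-rate triage: the leading powers of ψ decide the limit, everything else is noise. l'Hôpital's at-infinity variant applies to the expression viewed as a single quotient; the leading-term comparison is the direct route.


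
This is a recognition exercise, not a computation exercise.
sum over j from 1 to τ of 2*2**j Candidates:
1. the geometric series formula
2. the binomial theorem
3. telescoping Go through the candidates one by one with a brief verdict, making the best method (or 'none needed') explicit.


Method: the geometric series formula — each summand is the previous one scaled by 2; that constant multiplier is itself the geometric structure.
- the geometric series formula — applies; the problem has the shape this method handles.
- the binomial theorem — the summand does not match any term pattern of an expanded binomial power.
- telescoping: neither a shifted-difference shape nor integer-spaced poles are present.


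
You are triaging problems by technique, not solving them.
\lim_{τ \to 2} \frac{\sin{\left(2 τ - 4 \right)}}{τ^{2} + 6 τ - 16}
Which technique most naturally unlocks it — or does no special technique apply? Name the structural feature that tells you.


Diagnosis: l'Hôpital's rule (0/0) — substituting 2 gives 0 over 0; differentiate top and bottom once and re-evaluate. Known elementary limits would finish this too — the rule just bypasses the case analysis.


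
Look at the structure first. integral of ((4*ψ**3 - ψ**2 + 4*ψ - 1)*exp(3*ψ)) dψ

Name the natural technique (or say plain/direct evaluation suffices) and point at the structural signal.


Verdict: integration by parts — the integrand splits as 4*ψ**3 - ψ**2 + 4*ψ - 1 times exp(3*ψ) — repeatedly differentiating the polynomial part kills it, which is the parts ladder.


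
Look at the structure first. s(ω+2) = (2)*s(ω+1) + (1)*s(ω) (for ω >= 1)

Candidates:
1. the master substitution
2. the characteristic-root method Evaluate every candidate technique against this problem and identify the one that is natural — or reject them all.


Diagnosis: the characteristic-root method — the recurrence treats every index alike (constant coefficients, no forcing) — precisely the regime where r^ω trials close it.
- the master substitution: the recursive argument is a shift of the index, not a fixed fraction of it.
- the characteristic-root method: a fit — the right tool for this form.


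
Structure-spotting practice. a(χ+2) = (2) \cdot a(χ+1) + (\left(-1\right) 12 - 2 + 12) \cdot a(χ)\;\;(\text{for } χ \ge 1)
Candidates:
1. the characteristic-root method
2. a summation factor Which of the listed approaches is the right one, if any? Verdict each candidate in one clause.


Diagnosis: the characteristic-root method — the recurrence treats every index alike (constant coefficients, no forcing) — precisely the regime where r^χ trials close it.
- the characteristic-root method: applicable, and directly so.
- a summation factor: the recurrence reaches back more than one step, outside the first-order family a summation factor normalizes.


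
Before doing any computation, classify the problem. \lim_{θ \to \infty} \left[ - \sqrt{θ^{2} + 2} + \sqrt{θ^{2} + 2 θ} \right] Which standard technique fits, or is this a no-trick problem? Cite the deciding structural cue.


Diagnosis: conjugate multiplication — both pieces blow up but their difference is finite; the conjugate trick rationalizes \sqrt{θ^{2} + 2 θ} - \sqrt{θ^{2} + 2}.


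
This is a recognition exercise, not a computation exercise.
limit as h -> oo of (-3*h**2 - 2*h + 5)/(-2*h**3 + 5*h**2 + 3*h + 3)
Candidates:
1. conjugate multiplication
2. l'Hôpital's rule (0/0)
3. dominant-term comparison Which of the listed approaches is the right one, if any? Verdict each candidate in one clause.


Technique: dominant-term comparison — growth-rate triage: the leading powers of h decide the limit, everything else is noise.
- conjugate multiplication: there is no infinity-minus-infinity radical difference to rationalize.
- l'Hôpital's rule (0/0): viewed as a single quotient this runs to ∞/∞, not the 0/0 clash this candidate addresses; an at-infinity variant of the rule would resolve it, but comparing leading growth reads the answer without differentiating.
- dominant-term comparison — applicable, and directly so.


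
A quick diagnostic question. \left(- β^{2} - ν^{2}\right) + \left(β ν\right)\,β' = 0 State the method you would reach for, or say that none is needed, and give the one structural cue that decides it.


Verdict: the homogeneous substitution — the slope's numerator and denominator have matching total degree, so it depends only on β/ν and the ratio substitution collapses it. Rearranged, this also fits the Bernoulli template directly; the homogeneous substitution reads the structure without the rearrangement.


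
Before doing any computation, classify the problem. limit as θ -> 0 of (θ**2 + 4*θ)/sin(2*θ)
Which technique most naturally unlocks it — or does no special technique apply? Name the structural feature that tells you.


Diagnosis: l'Hôpital's rule (0/0) — both numerator and denominator vanish at 0: the genuine 0/0 indeterminate that l'Hôpital exists for. A first-order expansion at the point is an equally standard path; the rule packages it.


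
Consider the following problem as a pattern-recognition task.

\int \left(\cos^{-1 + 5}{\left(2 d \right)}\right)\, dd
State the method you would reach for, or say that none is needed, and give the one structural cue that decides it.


Best approach: a trigonometric identity — \cos^{-1 + 5}{\left(2 d \right)} calls for power reduction: rewrite via double angles before any antiderivative is attempted.


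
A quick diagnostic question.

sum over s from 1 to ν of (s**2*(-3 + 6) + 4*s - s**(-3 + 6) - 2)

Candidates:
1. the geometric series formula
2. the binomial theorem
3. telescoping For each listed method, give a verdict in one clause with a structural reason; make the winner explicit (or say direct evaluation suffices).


Method: no special technique — this is bookkeeping, not technique: standard formulas for sums of constant-multiple powers of s apply termwise.
- the geometric series formula: the ratio of consecutive terms depends on the index.
- the binomial theorem: the terms lack the binomial-coefficient-weighted complementary-power pattern of an expansion.
- telescoping: computed from the summand as displayed, the partial sums build up without the pairwise collapse telescoping exploits.


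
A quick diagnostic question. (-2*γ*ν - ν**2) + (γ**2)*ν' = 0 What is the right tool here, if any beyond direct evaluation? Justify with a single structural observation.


Method: the homogeneous substitution — solved for the derivative, the right side is unchanged under scaling γ and ν together — it depends only on the ratio ν/γ, so substitute a single ratio variable. Rearranged, this also fits the Bernoulli template directly; the homogeneous substitution reads the structure without the rearrangement.


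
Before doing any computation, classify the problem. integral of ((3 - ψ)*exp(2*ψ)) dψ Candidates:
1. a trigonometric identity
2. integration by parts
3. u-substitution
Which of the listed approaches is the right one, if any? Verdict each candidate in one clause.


Best approach: integration by parts — a polynomial factor 3 - ψ multiplies exp(2*ψ); differentiating 3 - ψ lowers its degree while exp(2*ψ) integrates cleanly, so parts wins.
- a trigonometric identity — no sine or cosine appears, so there is nothing for a trigonometric identity to act on.
- integration by parts — yes, a natural case for it.
- u-substitution: no subexpression of the integrand pairs with its own derivative as a factor — individual terms may offer their own substitutions, but any change of variable covering the whole integral would have to be constructed from outside the expression.


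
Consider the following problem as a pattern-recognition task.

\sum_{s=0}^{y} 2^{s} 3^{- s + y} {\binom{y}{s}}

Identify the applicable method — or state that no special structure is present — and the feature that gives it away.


Method: the binomial theorem — binomial coefficients against complementary powers of 2 and 3: recognize the binomial expansion and resum.


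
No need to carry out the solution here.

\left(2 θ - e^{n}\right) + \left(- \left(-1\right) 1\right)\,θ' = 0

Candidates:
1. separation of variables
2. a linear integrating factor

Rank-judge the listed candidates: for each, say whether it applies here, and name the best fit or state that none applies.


Verdict: a linear integrating factor — θ appears only to the first power with coefficient 2 — the classic integrating-factor setup.
- separation of variables: no division isolates the independent variable from the unknown.
- a linear integrating factor — a fit — the right tool for this form.


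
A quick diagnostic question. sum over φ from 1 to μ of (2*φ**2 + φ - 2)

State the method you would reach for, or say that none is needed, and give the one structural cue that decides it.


Method: no special technique — with only polynomial terms in φ present, the classical sum-of-powers identities are all you need.


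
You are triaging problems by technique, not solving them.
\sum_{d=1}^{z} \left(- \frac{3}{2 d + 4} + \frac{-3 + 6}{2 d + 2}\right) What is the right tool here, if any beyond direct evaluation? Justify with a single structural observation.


Best approach: telescoping — the summand is \frac{-3 + 6}{2 d + 2} minus the same expression shifted by one, so consecutive terms cancel in pairs.


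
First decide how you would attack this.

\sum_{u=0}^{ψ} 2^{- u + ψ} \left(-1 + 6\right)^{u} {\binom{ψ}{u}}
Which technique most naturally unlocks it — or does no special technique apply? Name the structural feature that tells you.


Method: the binomial theorem — binomial coefficients against complementary powers of (-1 + 6) and 2: recognize the binomial expansion and resum.


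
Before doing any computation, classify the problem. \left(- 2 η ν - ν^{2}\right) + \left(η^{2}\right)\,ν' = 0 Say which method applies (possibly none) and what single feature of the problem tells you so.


Best approach: the homogeneous substitution — the slope's numerator and denominator share total degree; set v = ν/η and the equation drops to separable form. A Bernoulli rewrite works here as the equation stands — the homogeneous substitution is the more immediate reading.


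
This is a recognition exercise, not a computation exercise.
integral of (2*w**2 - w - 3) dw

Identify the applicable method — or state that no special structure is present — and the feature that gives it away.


Best approach: no special technique — a term-by-term power-rule job in w; no substitution or rearrangement earns its keep here.


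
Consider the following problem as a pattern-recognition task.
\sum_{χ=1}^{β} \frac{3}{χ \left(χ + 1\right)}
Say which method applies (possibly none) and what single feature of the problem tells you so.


Technique: telescoping — \frac{3}{χ \left(χ + 1\right)} hides a difference of shifted reciprocals — decompose it and the middle of the sum vanishes.


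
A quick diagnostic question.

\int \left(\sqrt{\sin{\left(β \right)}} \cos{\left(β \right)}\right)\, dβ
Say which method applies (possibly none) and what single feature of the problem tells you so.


Verdict: u-substitution — differentiating the inner expression \sin{\left(β \right)} produces the factor \cos{\left(β \right)} up to a constant multiple, so substituting u = \sin{\left(β \right)} reduces everything to a one-variable integral in u.


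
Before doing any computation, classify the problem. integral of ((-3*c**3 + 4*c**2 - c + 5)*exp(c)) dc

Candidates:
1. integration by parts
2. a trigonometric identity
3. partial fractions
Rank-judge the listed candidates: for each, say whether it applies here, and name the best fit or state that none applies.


Method: integration by parts — the integrand splits as -3*c**3 + 4*c**2 - c + 5 times exp(c) — repeatedly differentiating the polynomial part kills it, which is the parts ladder.
- integration by parts: yes, a natural case for it.
- a trigonometric identity: no sine or cosine appears, so there is nothing for a trigonometric identity to act on.
- partial fractions — the expression is not a ratio of polynomials that decomposes further.


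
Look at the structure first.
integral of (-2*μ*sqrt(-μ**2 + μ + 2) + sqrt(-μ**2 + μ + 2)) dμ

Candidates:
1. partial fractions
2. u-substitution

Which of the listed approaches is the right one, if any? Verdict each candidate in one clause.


Verdict: u-substitution — collected, the integrand has one factor that is, up to a constant, the derivative of an inner expression the rest depends on — substitute for that inner expression.
- partial fractions: there is no rational-function structure to decompose.
- u-substitution: yes — fits the structure here.


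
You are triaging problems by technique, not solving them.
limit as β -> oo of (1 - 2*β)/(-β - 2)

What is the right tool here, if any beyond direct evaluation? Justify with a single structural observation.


Technique: dominant-term comparison — divide through by the highest power of β; every lower-order term dies and the dominant terms decide the limit. As a single quotient, the ∞/∞ shape would yield to repeated differentiation as well — the growth comparison gets there in one look.


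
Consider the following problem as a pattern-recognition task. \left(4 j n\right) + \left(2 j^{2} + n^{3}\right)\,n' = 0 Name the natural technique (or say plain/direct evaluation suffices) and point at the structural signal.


Verdict: the exact-equation method — the mixed-partials test passes for 4 j n and 2 j^{2} + n^{3}, so a potential function exists as presented.


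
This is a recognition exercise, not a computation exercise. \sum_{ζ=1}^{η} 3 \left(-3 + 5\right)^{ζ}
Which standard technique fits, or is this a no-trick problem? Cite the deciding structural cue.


Technique: the geometric series formula — consecutive terms stand in a fixed index-free ratio — the geometric sum formula closes it.


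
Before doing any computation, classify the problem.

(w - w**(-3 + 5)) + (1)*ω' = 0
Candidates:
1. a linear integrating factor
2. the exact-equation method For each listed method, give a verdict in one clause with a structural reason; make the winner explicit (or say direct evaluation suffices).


Verdict: no special technique — solved for the derivative, no ω appears — this is antidifferentiation in w wearing ODE clothing.
- a linear integrating factor: the linear template holds only trivially here (the unknown is absent, so the coefficient is zero) — the method is not the natural label.
- the exact-equation method: with the unknown absent from both coefficients, the cross-partial test holds emptily — nothing for the exact method to work on.


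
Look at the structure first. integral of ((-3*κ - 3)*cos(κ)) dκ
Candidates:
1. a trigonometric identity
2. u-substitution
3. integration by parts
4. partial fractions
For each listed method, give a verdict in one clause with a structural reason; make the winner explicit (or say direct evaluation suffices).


Best approach: integration by parts — the integrand splits as -3*κ - 3 times cos(κ) — repeatedly differentiating the polynomial part kills it, which is the parts ladder.
- a trigonometric identity: neither the even-power reduction nor the product-to-sum identity applies to this structure.
- u-substitution: no subexpression of the integrand serves as a whole-integral substitution inner — individual terms may offer their own, but none carries its derivative as a factor of the full integrand; a working change of variable would have to be constructed from outside the expression.
- integration by parts: a fit — the right tool for this form.
- partial fractions — there is no rational-function structure to decompose.


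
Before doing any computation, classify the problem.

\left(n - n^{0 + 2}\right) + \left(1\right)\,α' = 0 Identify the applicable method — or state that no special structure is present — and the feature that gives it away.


Diagnosis: no special technique — the slope is a pure function of n; integrate both sides and be done.


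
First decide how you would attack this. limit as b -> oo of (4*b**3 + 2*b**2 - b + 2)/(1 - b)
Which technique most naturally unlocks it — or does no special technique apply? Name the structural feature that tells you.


Method: dominant-term comparison — divide through by the highest power of b; every lower-order term dies and the dominant terms decide the limit. Viewed as a single quotient this is an ∞/∞ form — an at-infinity application of l'Hôpital's rule would also resolve it; comparing leading growth reads the answer without differentiating.


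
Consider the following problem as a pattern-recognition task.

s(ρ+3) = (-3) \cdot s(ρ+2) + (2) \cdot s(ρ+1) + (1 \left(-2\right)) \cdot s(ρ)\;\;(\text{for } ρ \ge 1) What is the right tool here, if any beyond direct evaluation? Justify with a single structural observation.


Method: the characteristic-root method — fixed numeric weights on consecutive terms and no forcing term added: the root method in its home territory.


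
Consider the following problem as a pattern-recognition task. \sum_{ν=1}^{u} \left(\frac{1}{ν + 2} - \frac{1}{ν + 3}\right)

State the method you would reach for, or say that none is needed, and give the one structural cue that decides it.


Method: telescoping — the piece each term subtracts is \frac{1}{ν + 2} advanced by one index, and it reappears with a plus sign leading the following term — the sum collapses to its boundary terms.


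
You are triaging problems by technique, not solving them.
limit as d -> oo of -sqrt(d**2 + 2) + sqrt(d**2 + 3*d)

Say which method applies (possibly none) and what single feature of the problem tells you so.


Diagnosis: conjugate multiplication — turning the difference into a conjugate-rationalized ratio makes the limit readable.


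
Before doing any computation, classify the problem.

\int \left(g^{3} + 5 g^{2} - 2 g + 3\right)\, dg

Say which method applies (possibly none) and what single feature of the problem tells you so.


Verdict: no special technique — a term-by-term power-rule job in g; no substitution or rearrangement earns its keep here.


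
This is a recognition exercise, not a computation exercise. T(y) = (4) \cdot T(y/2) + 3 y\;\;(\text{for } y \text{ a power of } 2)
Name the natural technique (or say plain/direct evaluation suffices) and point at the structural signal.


Diagnosis: the master substitution — the argument shrinks by the factor 2, so measure the index on a logarithmic scale and the recursion becomes a shift.


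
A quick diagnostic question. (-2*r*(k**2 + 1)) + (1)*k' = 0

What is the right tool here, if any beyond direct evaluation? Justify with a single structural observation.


Verdict: separation of variables — separating collects all k-dependence with the derivative and leaves all r-dependence opposite: variables separate.


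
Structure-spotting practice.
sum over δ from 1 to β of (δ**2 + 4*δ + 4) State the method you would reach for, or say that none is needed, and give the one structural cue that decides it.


Best approach: no special technique — with only polynomial terms in δ present, the classical sum-of-powers identities are all you need.


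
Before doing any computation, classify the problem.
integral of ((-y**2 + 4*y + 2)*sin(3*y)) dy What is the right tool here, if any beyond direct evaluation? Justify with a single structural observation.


Technique: integration by parts — a polynomial -y**2 + 4*y + 2 against the kernel sin(3*y) is the signature bounded-ladder case for integration by parts.


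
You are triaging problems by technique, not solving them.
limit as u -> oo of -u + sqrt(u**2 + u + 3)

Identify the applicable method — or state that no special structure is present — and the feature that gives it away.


Method: conjugate multiplication — both pieces blow up but their difference is finite; the conjugate trick rationalizes sqrt(u**2 + u + 3) - u.


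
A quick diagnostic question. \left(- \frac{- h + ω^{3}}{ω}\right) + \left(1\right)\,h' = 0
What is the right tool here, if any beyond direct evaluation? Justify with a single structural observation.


Method: a linear integrating factor — linear in the unknown with genuine forcing: multiply through by the exponential of the integrated coefficient and the left side closes into one derivative.


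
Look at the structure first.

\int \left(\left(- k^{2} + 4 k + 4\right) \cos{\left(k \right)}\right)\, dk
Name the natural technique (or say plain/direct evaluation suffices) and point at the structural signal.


Diagnosis: integration by parts — the integrand splits as - k^{2} + 4 k + 4 times \cos{\left(k \right)} — repeatedly differentiating the polynomial part kills it, which is the parts ladder.


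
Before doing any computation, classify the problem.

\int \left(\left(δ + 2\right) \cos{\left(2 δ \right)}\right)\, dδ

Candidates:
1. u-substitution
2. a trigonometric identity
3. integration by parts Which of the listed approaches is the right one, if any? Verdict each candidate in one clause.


Best approach: integration by parts — differentiate δ + 2, integrate \cos{\left(2 δ \right)}: each pass lowers the polynomial degree, so parts terminates.
- u-substitution: no subexpression of the integrand serves as a whole-integral substitution inner — individual terms may offer their own, but none carries its derivative as a factor of the full integrand; a working change of variable would have to be constructed from outside the expression.
- a trigonometric identity — there is no trigonometric structure whose rewriting would simplify the integrand.
- integration by parts: applies; the problem has the shape this method handles.


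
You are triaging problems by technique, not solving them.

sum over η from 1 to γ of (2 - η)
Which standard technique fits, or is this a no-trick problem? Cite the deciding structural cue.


Diagnosis: no special technique — constant-multiple powers of η with no cancellation partners and no common ratio — use the standard power-sum formulas.


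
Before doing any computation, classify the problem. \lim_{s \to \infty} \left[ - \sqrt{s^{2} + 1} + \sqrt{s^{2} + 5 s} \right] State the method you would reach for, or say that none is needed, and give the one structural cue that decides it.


Method: conjugate multiplication — neither \sqrt{s^{2} + 5 s} nor \sqrt{s^{2} + 1} converges alone, so rewrite their difference as a conjugate-rationalized quotient first.


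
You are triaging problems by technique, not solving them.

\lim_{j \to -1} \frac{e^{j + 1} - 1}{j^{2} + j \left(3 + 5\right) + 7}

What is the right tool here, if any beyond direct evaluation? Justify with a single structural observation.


Verdict: l'Hôpital's rule (0/0) — the 0/0 form at -1 is the signature situation for l'Hôpital's rule. One could equally expand both pieces locally and compare leading terms; the rule does that in one stroke.


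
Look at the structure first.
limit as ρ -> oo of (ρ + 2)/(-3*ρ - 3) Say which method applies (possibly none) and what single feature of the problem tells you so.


Technique: dominant-term comparison — divide by the highest power of ρ present: lower-order terms vanish and the dominant ratio remains. l'Hôpital's at-infinity variant applies to the expression viewed as a single quotient; the leading-term comparison is the direct route.


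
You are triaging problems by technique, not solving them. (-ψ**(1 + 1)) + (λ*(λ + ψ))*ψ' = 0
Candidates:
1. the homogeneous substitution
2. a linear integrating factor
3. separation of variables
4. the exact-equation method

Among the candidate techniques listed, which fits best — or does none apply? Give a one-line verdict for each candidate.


Technique: the homogeneous substitution — solved for the derivative, the right side is unchanged under scaling λ and ψ together — it depends only on the ratio ψ/λ, so substitute a single ratio variable. A Bernoulli-style rewrite — possibly after exchanging which variable is treated as dependent — would work as well; the homogeneous substitution is the more immediate reading here.
- the homogeneous substitution — yes, a natural case for it.
- a linear integrating factor — a nonlinear term in the unknown puts this outside the integrating-factor template.
- separation of variables — the two dependences do not factor apart.
- the exact-equation method: exactness fails on the nose — the mixed partials do not match.


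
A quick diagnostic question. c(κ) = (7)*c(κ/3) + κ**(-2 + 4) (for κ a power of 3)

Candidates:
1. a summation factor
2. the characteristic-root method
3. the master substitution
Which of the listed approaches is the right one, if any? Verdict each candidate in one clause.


Method: the master substitution — index division is the fingerprint: κ/3 in the recursive call means substitute κ = 3^m.
- a summation factor — a divided-index call is outside the fixed-shift first-order family a summation factor normalizes.
- the characteristic-root method — a divided-index call is not the fixed-shift linear shape that characteristic roots solve.
- the master substitution — applicable, and directly so.


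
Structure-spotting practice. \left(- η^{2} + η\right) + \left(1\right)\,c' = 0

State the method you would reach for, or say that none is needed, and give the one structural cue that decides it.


Method: no special technique — with c absent the equation is not coupled at all: direct integration in η.


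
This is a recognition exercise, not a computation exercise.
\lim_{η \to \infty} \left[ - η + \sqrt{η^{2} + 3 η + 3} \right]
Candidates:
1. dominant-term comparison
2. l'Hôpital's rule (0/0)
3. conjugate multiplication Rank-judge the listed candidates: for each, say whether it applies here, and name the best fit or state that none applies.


Diagnosis: conjugate multiplication — the difference \sqrt{η^{2} + 3 η + 3} - η is an ∞ − ∞ stalemate; its conjugate partner breaks the tie.
- dominant-term comparison — this is not a rational comparison of growth rates at infinity.
- l'Hôpital's rule (0/0): the expression is a difference driving to ∞ − ∞, not a 0/0 quotient — there is no ratio for the rule to differentiate.
- conjugate multiplication: applies; the problem has the shape this method handles.


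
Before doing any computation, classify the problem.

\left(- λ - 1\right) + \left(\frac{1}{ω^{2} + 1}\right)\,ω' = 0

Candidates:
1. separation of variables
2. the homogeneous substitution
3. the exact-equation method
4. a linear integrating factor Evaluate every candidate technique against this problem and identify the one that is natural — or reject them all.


Verdict: separation of variables — solved for the derivative, the right side splits multiplicatively into a function of each variable alone — divide and integrate each side.
- separation of variables — applicable, and directly so.
- the homogeneous substitution: the ratio substitution does not collapse this equation.
- the exact-equation method: with no real cross-dependence between the variables, the exact-equation machinery is a detour rather than the natural reading.
- a linear integrating factor: a nonlinear term in the unknown puts this outside the integrating-factor template.


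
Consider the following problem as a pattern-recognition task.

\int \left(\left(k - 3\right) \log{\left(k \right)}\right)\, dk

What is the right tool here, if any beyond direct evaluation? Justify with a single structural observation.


Method: integration by parts — logs resist antidifferentiation but differentiate beautifully; pair \log{\left(k \right)} with the polynomial k - 3 via parts.


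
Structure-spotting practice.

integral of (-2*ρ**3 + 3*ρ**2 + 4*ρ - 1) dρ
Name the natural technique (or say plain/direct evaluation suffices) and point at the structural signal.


Method: no special technique — nothing composite, nothing rational, nothing trigonometric — each constant-multiple power of ρ integrates by the power rule alone.


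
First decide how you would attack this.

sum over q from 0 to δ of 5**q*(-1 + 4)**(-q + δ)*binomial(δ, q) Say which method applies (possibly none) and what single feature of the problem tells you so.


Method: the binomial theorem — the binomial coefficients weight matched powers of 5 and (-1 + 4), which is exactly the expansion of a binomial power.


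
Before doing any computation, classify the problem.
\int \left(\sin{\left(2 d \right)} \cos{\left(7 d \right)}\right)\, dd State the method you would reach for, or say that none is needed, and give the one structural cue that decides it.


Method: a trigonometric identity — split \sin{\left(2 d \right)} \cos{\left(7 d \right)} with the angle-addition identities: the resulting sum integrates term by term.


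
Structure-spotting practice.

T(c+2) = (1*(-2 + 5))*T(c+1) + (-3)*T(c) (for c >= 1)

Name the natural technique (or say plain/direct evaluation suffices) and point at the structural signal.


Method: the characteristic-root method — no index-dependence in the weights and nothing inhomogeneous: classic characteristic-equation setup.


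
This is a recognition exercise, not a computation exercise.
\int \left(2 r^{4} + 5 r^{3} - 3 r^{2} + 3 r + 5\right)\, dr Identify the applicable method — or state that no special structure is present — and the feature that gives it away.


Best approach: no special technique — nothing composite, nothing rational, nothing trigonometric — each constant-multiple power of r integrates by the power rule alone.


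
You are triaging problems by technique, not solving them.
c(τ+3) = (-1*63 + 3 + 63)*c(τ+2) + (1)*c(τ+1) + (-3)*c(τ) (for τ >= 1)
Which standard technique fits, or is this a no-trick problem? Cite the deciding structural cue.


Best approach: the characteristic-root method — because shifting τ leaves the equation's coefficients unchanged, exponential trials reduce it to algebra.


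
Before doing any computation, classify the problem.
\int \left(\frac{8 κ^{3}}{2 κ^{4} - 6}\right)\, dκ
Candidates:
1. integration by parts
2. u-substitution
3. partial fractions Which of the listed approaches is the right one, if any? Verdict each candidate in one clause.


Best approach: u-substitution — viewed as a product, the integrand is a composition evaluated at 2 κ^{4} - 6 times (a constant multiple of) that inner expression's derivative, so u = 2 κ^{4} - 6 makes it elementary.
- integration by parts — the nonconstant-polynomial-times-standard-kernel pattern (an exp, sine, cosine, or logarithm partner) is absent.
- u-substitution — yes — fits the structure here.
- partial fractions — the denominator is irreducible over the rationals — no rational-coefficient split into simpler fractions exists.


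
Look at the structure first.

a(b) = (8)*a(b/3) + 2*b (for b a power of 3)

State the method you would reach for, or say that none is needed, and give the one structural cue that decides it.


Method: the master substitution — the argument contracts 3-fold per step: reindex b exponentially and solve the linear recurrence in the new index.


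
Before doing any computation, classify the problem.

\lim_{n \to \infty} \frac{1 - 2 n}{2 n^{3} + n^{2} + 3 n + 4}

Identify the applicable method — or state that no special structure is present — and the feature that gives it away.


Diagnosis: dominant-term comparison — divide by the highest power of n present: lower-order terms vanish and the dominant ratio remains. Differentiating the expression as a single quotient would eventually settle it as well; matching dominant growth settles it immediately.


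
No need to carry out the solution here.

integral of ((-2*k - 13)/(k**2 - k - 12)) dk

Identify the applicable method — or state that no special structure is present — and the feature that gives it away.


Best approach: partial fractions — each factor of k**2 - k - 12 owns one elementary piece of the integrand — separate them and integrate piecewise.


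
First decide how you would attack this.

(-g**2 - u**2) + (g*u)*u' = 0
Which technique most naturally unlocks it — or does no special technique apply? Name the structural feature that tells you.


Verdict: the homogeneous substitution — the slope's numerator and denominator share total degree; set v = u/g and the equation drops to separable form. Rearranged, this also fits the Bernoulli template directly; the homogeneous substitution reads the structure without the rearrangement.
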